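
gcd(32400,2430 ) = 810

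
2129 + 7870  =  9999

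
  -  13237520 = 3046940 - 16284460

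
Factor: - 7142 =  - 2^1*3571^1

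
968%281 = 125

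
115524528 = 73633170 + 41891358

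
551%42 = 5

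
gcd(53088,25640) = 8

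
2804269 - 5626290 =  - 2822021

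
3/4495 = 3/4495 = 0.00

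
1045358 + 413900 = 1459258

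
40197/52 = 773 + 1/52 =773.02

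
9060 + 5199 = 14259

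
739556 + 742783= 1482339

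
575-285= 290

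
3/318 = 1/106  =  0.01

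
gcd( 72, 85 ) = 1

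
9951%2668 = 1947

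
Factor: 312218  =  2^1* 156109^1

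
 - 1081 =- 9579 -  - 8498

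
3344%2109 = 1235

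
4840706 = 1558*3107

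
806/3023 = 806/3023 = 0.27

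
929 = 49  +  880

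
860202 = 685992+174210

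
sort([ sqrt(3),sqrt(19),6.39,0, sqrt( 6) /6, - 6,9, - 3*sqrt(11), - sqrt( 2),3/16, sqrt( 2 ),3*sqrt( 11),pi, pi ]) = [ - 3*sqrt(11 ), - 6, - sqrt( 2), 0,3/16,sqrt( 6 )/6,sqrt( 2),sqrt( 3),pi,pi,sqrt( 19),6.39,9,  3*sqrt( 11) ] 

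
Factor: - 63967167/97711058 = -2^(  -  1)*3^2*11^1*19^1*31^1*67^( - 1 )*1097^1*729187^( - 1 )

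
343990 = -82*( - 4195)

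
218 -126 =92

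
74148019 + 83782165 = 157930184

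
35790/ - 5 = - 7158/1 = -7158.00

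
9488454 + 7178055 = 16666509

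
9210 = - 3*( - 3070)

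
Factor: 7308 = 2^2*3^2*7^1 * 29^1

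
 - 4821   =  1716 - 6537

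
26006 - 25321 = 685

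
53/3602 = 53/3602=0.01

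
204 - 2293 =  - 2089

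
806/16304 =403/8152 = 0.05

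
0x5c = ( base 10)92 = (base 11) 84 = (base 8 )134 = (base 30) 32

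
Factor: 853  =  853^1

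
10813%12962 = 10813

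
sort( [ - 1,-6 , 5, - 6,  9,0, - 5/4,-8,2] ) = [-8,-6 , - 6, -5/4, - 1,0, 2,5,  9 ]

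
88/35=88/35 = 2.51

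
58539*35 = 2048865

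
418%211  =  207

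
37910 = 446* 85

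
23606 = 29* 814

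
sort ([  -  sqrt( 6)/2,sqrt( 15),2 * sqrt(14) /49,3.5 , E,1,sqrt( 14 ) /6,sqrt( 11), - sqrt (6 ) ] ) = [ - sqrt( 6), - sqrt( 6) /2,  2*sqrt( 14 )/49, sqrt( 14)/6, 1,E,sqrt( 11 ),3.5 , sqrt( 15) ]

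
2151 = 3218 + -1067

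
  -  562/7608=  -281/3804= -  0.07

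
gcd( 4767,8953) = 7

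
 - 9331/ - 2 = 9331/2 = 4665.50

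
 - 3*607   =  -1821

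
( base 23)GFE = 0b10001001110111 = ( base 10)8823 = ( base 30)9O3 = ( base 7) 34503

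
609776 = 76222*8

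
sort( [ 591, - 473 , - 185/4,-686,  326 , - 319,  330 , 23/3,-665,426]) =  [- 686, - 665, - 473 , - 319, - 185/4,  23/3,326,330, 426,591]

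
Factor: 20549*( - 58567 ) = -1203493283=-  20549^1*58567^1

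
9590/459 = 20 + 410/459 =20.89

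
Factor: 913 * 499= 455587=11^1*83^1* 499^1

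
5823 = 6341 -518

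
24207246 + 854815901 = 879023147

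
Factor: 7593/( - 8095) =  -3^1*5^( - 1)*1619^( - 1 )*2531^1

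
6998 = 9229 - 2231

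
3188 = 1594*2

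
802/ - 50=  - 17+ 24/25 = - 16.04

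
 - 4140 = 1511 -5651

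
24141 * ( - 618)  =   - 14919138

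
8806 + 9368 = 18174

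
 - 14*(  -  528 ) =7392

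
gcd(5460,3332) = 28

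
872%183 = 140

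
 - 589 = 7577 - 8166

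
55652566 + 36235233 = 91887799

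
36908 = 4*9227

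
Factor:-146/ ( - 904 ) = 2^( - 2 )*73^1*113^( - 1) = 73/452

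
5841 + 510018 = 515859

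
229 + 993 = 1222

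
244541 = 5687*43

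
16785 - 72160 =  - 55375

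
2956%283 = 126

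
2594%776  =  266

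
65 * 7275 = 472875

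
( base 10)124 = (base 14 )8C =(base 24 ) 54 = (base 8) 174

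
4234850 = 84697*50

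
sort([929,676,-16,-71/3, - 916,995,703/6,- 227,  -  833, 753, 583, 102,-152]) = [-916, -833,  -  227,-152,  -  71/3, - 16,102, 703/6,583,676,753,929, 995] 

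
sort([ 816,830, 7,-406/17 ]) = [ - 406/17,7, 816, 830] 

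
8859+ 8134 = 16993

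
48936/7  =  6990+6/7= 6990.86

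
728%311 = 106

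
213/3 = 71 = 71.00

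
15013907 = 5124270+9889637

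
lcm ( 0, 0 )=0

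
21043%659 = 614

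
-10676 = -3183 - 7493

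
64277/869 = 64277/869 = 73.97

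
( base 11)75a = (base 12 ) 640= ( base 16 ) 390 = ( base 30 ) 10c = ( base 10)912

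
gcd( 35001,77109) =3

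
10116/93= 108 + 24/31 = 108.77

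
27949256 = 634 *44084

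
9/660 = 3/220 = 0.01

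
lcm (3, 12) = 12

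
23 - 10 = 13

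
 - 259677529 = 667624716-927302245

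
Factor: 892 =2^2*223^1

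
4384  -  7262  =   - 2878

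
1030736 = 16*64421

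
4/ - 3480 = -1/870 =-0.00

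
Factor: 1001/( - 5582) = - 2^ (-1 )*7^1*11^1* 13^1*2791^( - 1) 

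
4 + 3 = 7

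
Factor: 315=3^2*5^1*7^1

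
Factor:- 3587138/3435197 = - 2^1*1793569^1*3435197^( -1)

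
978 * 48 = 46944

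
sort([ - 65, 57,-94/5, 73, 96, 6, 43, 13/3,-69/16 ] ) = [- 65,- 94/5, - 69/16, 13/3,6,43,57, 73, 96] 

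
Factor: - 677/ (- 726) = 2^(-1)*3^ ( - 1)*11^(  -  2) * 677^1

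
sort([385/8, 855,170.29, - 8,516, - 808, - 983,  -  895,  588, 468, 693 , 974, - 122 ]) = [ - 983,-895, - 808, - 122, - 8, 385/8 , 170.29,  468, 516,  588, 693, 855, 974 ] 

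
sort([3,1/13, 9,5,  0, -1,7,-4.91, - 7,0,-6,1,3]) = [ - 7,-6 , - 4.91, - 1, 0 , 0,1/13,1,3,3,5, 7 , 9]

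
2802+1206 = 4008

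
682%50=32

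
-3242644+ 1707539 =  - 1535105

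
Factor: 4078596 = 2^2*3^1* 283^1 * 1201^1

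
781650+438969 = 1220619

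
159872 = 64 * 2498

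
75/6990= 5/466 = 0.01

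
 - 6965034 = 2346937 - 9311971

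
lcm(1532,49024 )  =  49024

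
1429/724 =1429/724=1.97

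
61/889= 61/889 = 0.07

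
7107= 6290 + 817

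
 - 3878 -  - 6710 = 2832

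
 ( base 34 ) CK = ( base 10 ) 428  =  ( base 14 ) 228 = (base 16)1AC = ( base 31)dp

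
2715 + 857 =3572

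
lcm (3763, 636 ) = 45156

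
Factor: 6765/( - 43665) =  - 11^1*71^( - 1) = -  11/71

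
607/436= 1 + 171/436 = 1.39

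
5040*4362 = 21984480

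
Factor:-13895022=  - 2^1*3^1*1187^1 * 1951^1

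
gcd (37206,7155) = 1431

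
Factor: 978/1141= 2^1*3^1*7^(-1)= 6/7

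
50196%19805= 10586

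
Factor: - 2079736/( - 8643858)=2^2*3^ ( - 1)* 89^(-1)*16187^(-1)*259967^1 = 1039868/4321929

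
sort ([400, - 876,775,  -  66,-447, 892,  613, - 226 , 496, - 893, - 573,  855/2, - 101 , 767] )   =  [-893, - 876, - 573, - 447, - 226, - 101,- 66,  400,  855/2,496,613,767, 775,892 ]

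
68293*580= 39609940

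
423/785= 423/785 = 0.54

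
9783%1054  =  297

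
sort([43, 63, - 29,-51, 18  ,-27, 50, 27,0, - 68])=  [  -  68 ,  -  51,-29,- 27, 0, 18,27,43, 50, 63]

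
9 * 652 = 5868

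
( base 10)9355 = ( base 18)1AFD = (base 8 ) 22213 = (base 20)137F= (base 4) 2102023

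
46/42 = 23/21 = 1.10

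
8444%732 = 392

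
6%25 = 6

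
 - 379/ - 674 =379/674 = 0.56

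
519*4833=2508327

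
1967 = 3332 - 1365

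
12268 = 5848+6420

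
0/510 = 0 = 0.00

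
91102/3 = 30367 + 1/3 = 30367.33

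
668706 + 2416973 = 3085679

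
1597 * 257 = 410429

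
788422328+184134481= 972556809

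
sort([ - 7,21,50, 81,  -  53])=[ - 53, - 7 , 21,50,81]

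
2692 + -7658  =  -4966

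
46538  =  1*46538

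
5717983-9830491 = -4112508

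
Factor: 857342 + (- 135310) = 722032 = 2^4 * 45127^1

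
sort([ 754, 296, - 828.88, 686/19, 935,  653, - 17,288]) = [ - 828.88,  -  17,686/19,288,296, 653, 754,935 ]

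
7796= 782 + 7014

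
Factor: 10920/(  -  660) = -182/11 = -2^1*7^1*11^( - 1)*13^1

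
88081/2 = 44040+1/2= 44040.50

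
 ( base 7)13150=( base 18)af4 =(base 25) 5fe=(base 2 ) 110110111010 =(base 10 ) 3514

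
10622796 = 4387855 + 6234941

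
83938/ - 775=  - 83938/775=- 108.31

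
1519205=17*89365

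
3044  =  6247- 3203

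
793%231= 100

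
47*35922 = 1688334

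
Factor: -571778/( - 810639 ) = 2^1*3^(-2 )*17^1*67^1*251^1*90071^(-1 )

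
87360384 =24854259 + 62506125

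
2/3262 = 1/1631 = 0.00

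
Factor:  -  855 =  - 3^2*5^1*19^1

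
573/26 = 573/26 = 22.04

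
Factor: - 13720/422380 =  - 14/431 = - 2^1*7^1*431^( -1) 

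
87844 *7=614908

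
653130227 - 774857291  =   - 121727064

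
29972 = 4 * 7493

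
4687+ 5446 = 10133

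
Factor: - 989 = -23^1*43^1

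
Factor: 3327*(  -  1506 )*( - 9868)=2^3*3^2* 251^1*1109^1*2467^1 = 49443239016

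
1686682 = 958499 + 728183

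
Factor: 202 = 2^1*101^1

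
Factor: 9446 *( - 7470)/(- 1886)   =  2^1*3^2*5^1*23^(  -  1 ) * 41^( - 1)* 83^1 * 4723^1 = 35280810/943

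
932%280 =92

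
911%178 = 21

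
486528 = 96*5068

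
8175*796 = 6507300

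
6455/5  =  1291= 1291.00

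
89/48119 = 89/48119 = 0.00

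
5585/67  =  5585/67 = 83.36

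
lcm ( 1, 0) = 0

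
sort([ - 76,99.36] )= [ - 76, 99.36]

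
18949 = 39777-20828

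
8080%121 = 94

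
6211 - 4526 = 1685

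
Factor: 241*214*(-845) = -2^1*5^1*13^2*107^1 *241^1 = - 43580030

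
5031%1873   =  1285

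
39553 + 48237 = 87790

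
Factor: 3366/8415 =2/5 = 2^1*5^( - 1)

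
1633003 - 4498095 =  - 2865092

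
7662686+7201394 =14864080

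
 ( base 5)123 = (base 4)212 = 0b100110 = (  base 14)2A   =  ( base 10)38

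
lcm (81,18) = 162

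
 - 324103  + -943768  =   - 1267871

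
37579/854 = 44+3/854 = 44.00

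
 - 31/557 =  - 1  +  526/557 = -  0.06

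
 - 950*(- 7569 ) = 7190550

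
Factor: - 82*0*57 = 0 = 0^1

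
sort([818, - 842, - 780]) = [ - 842,  -  780, 818] 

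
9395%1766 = 565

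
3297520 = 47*70160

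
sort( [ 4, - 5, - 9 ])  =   [ -9, - 5,4 ] 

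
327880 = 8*40985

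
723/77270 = 723/77270=0.01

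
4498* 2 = 8996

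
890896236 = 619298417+271597819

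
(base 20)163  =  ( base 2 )1000001011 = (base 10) 523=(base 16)20B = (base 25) KN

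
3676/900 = 4 +19/225=4.08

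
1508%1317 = 191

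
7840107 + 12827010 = 20667117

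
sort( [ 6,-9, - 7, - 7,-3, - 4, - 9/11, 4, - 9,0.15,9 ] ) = [ - 9, - 9, - 7 ,-7, - 4, - 3, - 9/11,0.15, 4 , 6, 9]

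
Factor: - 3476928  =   - 2^6*3^1*7^1*13^1 * 199^1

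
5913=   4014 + 1899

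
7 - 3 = 4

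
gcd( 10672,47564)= 92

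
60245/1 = 60245=60245.00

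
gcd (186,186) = 186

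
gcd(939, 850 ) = 1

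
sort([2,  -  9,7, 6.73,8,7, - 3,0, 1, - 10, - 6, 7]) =[ - 10, - 9,-6,- 3 , 0, 1,2,  6.73,7,7,7, 8]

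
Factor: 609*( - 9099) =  - 5541291 =-  3^4*7^1*29^1*337^1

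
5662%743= 461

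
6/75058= 3/37529= 0.00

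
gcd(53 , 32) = 1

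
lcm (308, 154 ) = 308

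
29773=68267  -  38494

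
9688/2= 4844 = 4844.00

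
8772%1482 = 1362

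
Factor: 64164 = 2^2*3^1*5347^1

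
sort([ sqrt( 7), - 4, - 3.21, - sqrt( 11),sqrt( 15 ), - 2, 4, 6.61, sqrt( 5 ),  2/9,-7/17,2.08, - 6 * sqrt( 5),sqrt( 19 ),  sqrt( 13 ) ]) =[ - 6*sqrt( 5), - 4, - sqrt( 11 ), - 3.21, -2,  -  7/17, 2/9,2.08, sqrt( 5 ), sqrt( 7 ),  sqrt( 13),sqrt(15),4 , sqrt( 19),  6.61 ]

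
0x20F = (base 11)43A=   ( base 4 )20033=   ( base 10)527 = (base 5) 4102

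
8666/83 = 104 + 34/83 = 104.41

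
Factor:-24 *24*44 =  - 2^8*3^2*11^1 = - 25344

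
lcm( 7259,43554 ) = 43554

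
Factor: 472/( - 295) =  - 2^3 *5^( - 1) = - 8/5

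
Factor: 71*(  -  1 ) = - 71 = -  71^1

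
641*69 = 44229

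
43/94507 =43/94507 = 0.00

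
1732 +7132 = 8864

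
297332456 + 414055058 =711387514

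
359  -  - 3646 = 4005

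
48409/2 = 48409/2 = 24204.50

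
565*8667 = 4896855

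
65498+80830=146328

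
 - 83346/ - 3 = 27782/1 = 27782.00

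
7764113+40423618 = 48187731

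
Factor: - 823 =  - 823^1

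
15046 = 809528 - 794482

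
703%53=14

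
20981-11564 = 9417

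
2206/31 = 71 + 5/31 = 71.16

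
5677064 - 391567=5285497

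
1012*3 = 3036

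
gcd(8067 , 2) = 1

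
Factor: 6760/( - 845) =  - 2^3 = - 8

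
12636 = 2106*6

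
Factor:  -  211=  -  211^1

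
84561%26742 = 4335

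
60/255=4/17 = 0.24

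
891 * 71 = 63261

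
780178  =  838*931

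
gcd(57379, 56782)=1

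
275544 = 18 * 15308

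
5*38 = 190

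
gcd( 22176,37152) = 288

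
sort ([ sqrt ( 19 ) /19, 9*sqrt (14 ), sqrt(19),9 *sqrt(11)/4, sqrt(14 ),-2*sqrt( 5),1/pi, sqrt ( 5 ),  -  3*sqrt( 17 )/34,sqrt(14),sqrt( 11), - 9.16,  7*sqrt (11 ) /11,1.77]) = [ - 9.16, - 2*sqrt( 5), - 3 * sqrt(17)/34, sqrt(19)/19,1/pi,1.77, 7*sqrt( 11 ) /11,sqrt( 5 ), sqrt( 11), sqrt( 14),sqrt(14),sqrt(19) , 9*sqrt(11 )/4, 9*sqrt(14)] 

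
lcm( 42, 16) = 336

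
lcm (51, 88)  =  4488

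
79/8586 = 79/8586=0.01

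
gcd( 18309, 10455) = 51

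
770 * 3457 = 2661890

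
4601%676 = 545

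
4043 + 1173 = 5216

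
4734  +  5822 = 10556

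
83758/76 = 41879/38 = 1102.08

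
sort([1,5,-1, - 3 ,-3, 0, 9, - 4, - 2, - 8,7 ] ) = [-8, - 4, -3, - 3, - 2, - 1, 0,1,5,7,9 ] 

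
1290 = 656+634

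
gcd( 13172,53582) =2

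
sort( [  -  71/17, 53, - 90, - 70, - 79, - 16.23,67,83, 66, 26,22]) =[ - 90,-79, - 70,  -  16.23, - 71/17,22,26,53,66,67 , 83 ] 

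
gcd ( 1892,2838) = 946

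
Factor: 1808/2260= 2^2 * 5^ ( - 1 ) = 4/5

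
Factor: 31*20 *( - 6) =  - 3720 =- 2^3*3^1*5^1*31^1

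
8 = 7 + 1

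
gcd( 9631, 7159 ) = 1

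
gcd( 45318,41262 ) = 78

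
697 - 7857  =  -7160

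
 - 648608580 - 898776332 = -1547384912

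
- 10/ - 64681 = 10/64681 = 0.00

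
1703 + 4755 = 6458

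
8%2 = 0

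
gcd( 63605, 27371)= 1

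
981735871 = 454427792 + 527308079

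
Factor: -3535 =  - 5^1*7^1*101^1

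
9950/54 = 184+ 7/27 = 184.26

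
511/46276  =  511/46276 = 0.01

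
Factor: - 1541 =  - 23^1*67^1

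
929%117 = 110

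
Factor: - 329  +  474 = 145 = 5^1*29^1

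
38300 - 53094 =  - 14794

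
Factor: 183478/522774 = 3^( - 4 )* 7^( - 1)*199^1 = 199/567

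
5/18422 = 5/18422 = 0.00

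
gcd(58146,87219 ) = 29073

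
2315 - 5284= -2969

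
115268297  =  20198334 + 95069963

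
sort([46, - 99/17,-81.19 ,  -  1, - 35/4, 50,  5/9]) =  [-81.19, - 35/4, - 99/17, - 1,  5/9,46,50]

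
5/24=5/24 = 0.21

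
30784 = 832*37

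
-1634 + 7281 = 5647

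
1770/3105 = 118/207 = 0.57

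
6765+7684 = 14449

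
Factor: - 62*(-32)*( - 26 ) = -51584 = - 2^7*13^1 * 31^1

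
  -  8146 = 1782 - 9928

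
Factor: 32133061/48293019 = 3^( -2 )*131^( - 1)*2749^1*11689^1*40961^ ( - 1) 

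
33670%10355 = 2605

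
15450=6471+8979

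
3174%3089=85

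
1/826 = 1/826  =  0.00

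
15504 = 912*17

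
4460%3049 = 1411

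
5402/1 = 5402 = 5402.00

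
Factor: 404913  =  3^1*71^1 * 1901^1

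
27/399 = 9/133 = 0.07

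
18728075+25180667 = 43908742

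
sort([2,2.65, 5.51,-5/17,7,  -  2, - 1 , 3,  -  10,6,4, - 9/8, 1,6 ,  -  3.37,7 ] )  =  [-10, - 3.37 , - 2, - 9/8,-1, - 5/17, 1, 2,2.65,3,4,5.51,6, 6,7, 7]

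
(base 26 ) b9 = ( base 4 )10213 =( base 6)1211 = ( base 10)295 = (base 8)447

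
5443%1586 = 685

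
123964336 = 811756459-687792123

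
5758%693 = 214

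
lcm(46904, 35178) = 140712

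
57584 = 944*61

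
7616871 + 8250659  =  15867530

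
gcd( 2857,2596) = 1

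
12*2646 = 31752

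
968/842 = 484/421 = 1.15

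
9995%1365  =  440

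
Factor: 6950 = 2^1*5^2*139^1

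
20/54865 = 4/10973 = 0.00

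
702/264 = 2 + 29/44 = 2.66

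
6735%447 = 30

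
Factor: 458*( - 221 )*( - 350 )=35426300 =2^2* 5^2*7^1*13^1 * 17^1  *  229^1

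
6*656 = 3936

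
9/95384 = 9/95384 = 0.00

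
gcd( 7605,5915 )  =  845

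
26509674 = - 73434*( - 361)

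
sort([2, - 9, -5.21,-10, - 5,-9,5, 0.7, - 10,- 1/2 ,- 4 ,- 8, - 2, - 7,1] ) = [- 10, - 10, - 9, - 9, - 8,-7, - 5.21, - 5,  -  4,-2, - 1/2, 0.7,  1 , 2,5]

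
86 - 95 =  - 9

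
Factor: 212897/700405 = 5^( - 1)*127^( -1) * 1103^( - 1)*212897^1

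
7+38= 45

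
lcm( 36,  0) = 0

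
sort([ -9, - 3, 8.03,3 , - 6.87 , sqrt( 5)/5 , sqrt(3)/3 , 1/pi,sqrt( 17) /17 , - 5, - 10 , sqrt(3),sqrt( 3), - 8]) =[ - 10,  -  9, - 8, - 6.87, - 5,-3,sqrt(17 )/17,1/pi, sqrt(5 ) /5 , sqrt(3) /3, sqrt(3), sqrt(3), 3 , 8.03]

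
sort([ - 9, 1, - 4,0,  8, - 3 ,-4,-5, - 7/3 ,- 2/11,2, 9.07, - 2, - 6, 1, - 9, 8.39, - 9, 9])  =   [-9, - 9, - 9,-6, - 5, -4, - 4,-3,  -  7/3, - 2,  -  2/11,  0, 1 , 1 , 2,8,8.39, 9,9.07]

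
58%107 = 58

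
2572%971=630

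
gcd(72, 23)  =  1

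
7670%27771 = 7670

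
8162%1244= 698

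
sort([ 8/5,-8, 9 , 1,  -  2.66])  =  [ - 8,-2.66,1, 8/5,  9]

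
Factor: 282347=13^1*37^1*587^1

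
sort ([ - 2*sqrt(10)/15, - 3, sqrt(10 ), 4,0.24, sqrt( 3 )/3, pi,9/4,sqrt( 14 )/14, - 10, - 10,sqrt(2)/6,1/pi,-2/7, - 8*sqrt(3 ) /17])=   [ - 10, - 10, - 3, - 8*sqrt (3)/17, - 2*sqrt( 10)/15, - 2/7,sqrt( 2 )/6,0.24,sqrt(14)/14, 1/pi,sqrt( 3)/3,9/4, pi, sqrt (10 ),4]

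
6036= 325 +5711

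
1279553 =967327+312226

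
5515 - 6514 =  - 999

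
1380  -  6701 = -5321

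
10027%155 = 107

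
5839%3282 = 2557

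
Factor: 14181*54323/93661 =3^1*29^1*163^1*229^(  -  1)*409^(- 1)*54323^1 = 770354463/93661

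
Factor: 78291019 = 163^1 * 241^1*1993^1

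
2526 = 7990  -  5464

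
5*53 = 265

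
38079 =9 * 4231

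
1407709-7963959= - 6556250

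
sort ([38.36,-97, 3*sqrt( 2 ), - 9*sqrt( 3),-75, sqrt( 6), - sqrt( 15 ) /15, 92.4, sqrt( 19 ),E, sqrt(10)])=[ - 97, - 75, - 9* sqrt( 3),  -  sqrt( 15)/15 , sqrt(  6 ), E,sqrt( 10), 3 *sqrt (2), sqrt( 19), 38.36, 92.4]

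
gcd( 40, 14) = 2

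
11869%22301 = 11869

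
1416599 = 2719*521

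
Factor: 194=2^1 * 97^1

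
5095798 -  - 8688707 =13784505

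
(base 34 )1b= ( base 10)45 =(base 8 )55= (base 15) 30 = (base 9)50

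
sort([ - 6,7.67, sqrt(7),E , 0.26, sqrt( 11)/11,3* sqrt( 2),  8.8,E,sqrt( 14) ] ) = [ - 6,0.26, sqrt( 11)/11, sqrt(7 ), E,E,sqrt( 14),3 *sqrt( 2 ),7.67,8.8]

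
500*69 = 34500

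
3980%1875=230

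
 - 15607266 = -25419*614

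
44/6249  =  44/6249 = 0.01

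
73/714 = 73/714 = 0.10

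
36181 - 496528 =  - 460347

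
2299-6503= - 4204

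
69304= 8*8663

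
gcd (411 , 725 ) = 1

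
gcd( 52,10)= 2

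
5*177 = 885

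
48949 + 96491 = 145440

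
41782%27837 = 13945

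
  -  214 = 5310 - 5524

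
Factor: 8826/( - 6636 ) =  - 2^( - 1)*7^(- 1)*79^(-1)*1471^1 = -1471/1106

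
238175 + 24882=263057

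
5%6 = 5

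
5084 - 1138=3946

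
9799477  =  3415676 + 6383801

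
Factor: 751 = 751^1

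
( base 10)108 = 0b1101100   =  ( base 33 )39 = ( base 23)4G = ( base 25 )48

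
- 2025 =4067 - 6092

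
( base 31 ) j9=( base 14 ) 30a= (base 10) 598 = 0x256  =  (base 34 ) HK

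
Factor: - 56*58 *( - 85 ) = 2^4*5^1*7^1*17^1 * 29^1 = 276080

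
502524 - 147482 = 355042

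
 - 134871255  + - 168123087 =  -302994342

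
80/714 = 40/357=   0.11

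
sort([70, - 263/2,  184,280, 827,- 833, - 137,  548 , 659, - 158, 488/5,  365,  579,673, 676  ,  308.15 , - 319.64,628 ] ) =[- 833, - 319.64, - 158, - 137, - 263/2, 70, 488/5,184, 280, 308.15, 365,548, 579,628,  659,673,676,  827] 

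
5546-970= 4576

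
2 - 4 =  - 2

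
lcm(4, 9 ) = 36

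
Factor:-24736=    - 2^5 * 773^1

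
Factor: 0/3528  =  0^1  =  0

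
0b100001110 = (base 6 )1130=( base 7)534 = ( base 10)270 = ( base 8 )416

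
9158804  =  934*9806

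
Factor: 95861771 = 257^1* 373003^1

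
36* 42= 1512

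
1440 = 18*80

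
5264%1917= 1430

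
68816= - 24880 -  - 93696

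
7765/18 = 7765/18 =431.39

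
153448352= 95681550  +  57766802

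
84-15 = 69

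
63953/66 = 968  +  65/66 = 968.98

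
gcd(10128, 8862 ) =1266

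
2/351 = 2/351 = 0.01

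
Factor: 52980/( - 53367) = -17660/17789 = - 2^2*5^1* 883^1  *17789^(-1)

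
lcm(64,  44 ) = 704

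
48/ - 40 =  - 6/5 = -1.20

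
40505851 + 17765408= 58271259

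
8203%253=107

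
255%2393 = 255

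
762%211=129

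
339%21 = 3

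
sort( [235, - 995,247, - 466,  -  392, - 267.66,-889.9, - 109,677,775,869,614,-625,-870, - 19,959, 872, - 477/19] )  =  [ - 995 , - 889.9 , - 870, - 625, - 466, - 392, - 267.66, - 109, - 477/19, - 19,235,247,614, 677,775,  869,872,959]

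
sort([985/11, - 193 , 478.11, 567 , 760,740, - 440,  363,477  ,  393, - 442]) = [  -  442,-440,-193, 985/11, 363,393,477,478.11, 567,740,760]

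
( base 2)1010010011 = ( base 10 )659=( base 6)3015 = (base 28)nf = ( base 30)lt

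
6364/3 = 6364/3 = 2121.33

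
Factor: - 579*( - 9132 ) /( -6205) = - 2^2 * 3^2*5^(-1) * 17^( - 1 )*73^( - 1)*193^1*761^1 = -  5287428/6205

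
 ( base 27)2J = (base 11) 67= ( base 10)73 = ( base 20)3d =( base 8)111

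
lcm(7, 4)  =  28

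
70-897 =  - 827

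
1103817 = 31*35607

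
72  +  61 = 133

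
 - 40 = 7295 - 7335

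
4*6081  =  24324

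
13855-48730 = -34875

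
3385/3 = 1128 + 1/3   =  1128.33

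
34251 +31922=66173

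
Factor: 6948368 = 2^4*7^1*62039^1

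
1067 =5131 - 4064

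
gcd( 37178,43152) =58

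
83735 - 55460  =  28275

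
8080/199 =8080/199 = 40.60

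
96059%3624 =1835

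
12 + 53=65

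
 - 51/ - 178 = 51/178 = 0.29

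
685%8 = 5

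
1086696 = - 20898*(-52 )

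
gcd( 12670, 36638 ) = 14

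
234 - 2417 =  -2183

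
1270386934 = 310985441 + 959401493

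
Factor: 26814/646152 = 41/988 = 2^( - 2 )  *  13^( - 1)*19^(-1 )*41^1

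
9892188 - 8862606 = 1029582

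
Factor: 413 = 7^1*59^1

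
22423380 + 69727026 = 92150406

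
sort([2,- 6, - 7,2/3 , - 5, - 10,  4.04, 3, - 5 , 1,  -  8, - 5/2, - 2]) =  [-10 , -8,-7, - 6, - 5, - 5, -5/2, - 2, 2/3, 1, 2,  3,4.04 ] 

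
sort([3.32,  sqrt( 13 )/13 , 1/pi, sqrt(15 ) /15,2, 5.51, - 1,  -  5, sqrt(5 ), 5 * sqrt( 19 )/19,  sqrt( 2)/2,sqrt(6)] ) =[-5, - 1 , sqrt(15 )/15,sqrt( 13 )/13, 1/pi,sqrt( 2) /2,5 * sqrt(  19) /19,2,sqrt( 5),  sqrt(6 ),3.32, 5.51 ]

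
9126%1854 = 1710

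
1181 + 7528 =8709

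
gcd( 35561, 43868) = 1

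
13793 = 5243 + 8550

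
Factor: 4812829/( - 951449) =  - 7^2 *98221^1 * 951449^( - 1) 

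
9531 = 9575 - 44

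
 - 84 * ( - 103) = 8652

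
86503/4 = 86503/4 =21625.75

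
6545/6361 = 1 + 184/6361 =1.03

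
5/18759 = 5/18759 = 0.00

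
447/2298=149/766 = 0.19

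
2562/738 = 3 + 58/123=3.47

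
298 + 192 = 490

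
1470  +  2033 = 3503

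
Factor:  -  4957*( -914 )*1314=2^2 * 3^2 * 73^1*457^1*4957^1 = 5953337172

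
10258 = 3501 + 6757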